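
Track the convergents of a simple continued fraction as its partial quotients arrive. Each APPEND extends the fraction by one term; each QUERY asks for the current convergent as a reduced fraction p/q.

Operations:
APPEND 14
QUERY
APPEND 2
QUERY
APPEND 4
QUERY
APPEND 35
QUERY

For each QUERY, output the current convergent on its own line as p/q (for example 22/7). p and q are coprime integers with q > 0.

14/1
29/2
130/9
4579/317

APPEND 14: p_0 = 14·1 + 0 = 14, q_0 = 14·0 + 1 = 1 → 14/1
APPEND 2: p_1 = 2·14 + 1 = 29, q_1 = 2·1 + 0 = 2 → 29/2
APPEND 4: p_2 = 4·29 + 14 = 130, q_2 = 4·2 + 1 = 9 → 130/9
APPEND 35: p_3 = 35·130 + 29 = 4579, q_3 = 35·9 + 2 = 317 → 4579/317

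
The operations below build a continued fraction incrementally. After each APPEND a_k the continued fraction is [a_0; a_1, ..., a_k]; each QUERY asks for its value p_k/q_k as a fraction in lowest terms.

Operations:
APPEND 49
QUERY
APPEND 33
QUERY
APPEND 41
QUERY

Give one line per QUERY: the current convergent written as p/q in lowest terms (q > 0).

APPEND 49: p_0 = 49·1 + 0 = 49, q_0 = 49·0 + 1 = 1 → 49/1
APPEND 33: p_1 = 33·49 + 1 = 1618, q_1 = 33·1 + 0 = 33 → 1618/33
APPEND 41: p_2 = 41·1618 + 49 = 66387, q_2 = 41·33 + 1 = 1354 → 66387/1354

49/1
1618/33
66387/1354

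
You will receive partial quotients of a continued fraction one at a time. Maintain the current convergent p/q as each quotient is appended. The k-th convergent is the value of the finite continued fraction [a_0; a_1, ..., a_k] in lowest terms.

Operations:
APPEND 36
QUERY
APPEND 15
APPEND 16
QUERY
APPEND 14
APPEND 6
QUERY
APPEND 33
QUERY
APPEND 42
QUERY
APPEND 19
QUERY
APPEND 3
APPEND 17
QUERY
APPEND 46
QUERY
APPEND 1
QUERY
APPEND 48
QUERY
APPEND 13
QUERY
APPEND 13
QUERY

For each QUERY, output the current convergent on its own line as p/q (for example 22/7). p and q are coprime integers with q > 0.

APPEND 36: p_0 = 36·1 + 0 = 36, q_0 = 36·0 + 1 = 1 → 36/1
APPEND 15: p_1 = 15·36 + 1 = 541, q_1 = 15·1 + 0 = 15 → 541/15
APPEND 16: p_2 = 16·541 + 36 = 8692, q_2 = 16·15 + 1 = 241 → 8692/241
APPEND 14: p_3 = 14·8692 + 541 = 122229, q_3 = 14·241 + 15 = 3389 → 122229/3389
APPEND 6: p_4 = 6·122229 + 8692 = 742066, q_4 = 6·3389 + 241 = 20575 → 742066/20575
APPEND 33: p_5 = 33·742066 + 122229 = 24610407, q_5 = 33·20575 + 3389 = 682364 → 24610407/682364
APPEND 42: p_6 = 42·24610407 + 742066 = 1034379160, q_6 = 42·682364 + 20575 = 28679863 → 1034379160/28679863
APPEND 19: p_7 = 19·1034379160 + 24610407 = 19677814447, q_7 = 19·28679863 + 682364 = 545599761 → 19677814447/545599761
APPEND 3: p_8 = 3·19677814447 + 1034379160 = 60067822501, q_8 = 3·545599761 + 28679863 = 1665479146 → 60067822501/1665479146
APPEND 17: p_9 = 17·60067822501 + 19677814447 = 1040830796964, q_9 = 17·1665479146 + 545599761 = 28858745243 → 1040830796964/28858745243
APPEND 46: p_10 = 46·1040830796964 + 60067822501 = 47938284482845, q_10 = 46·28858745243 + 1665479146 = 1329167760324 → 47938284482845/1329167760324
APPEND 1: p_11 = 1·47938284482845 + 1040830796964 = 48979115279809, q_11 = 1·1329167760324 + 28858745243 = 1358026505567 → 48979115279809/1358026505567
APPEND 48: p_12 = 48·48979115279809 + 47938284482845 = 2398935817913677, q_12 = 48·1358026505567 + 1329167760324 = 66514440027540 → 2398935817913677/66514440027540
APPEND 13: p_13 = 13·2398935817913677 + 48979115279809 = 31235144748157610, q_13 = 13·66514440027540 + 1358026505567 = 866045746863587 → 31235144748157610/866045746863587
APPEND 13: p_14 = 13·31235144748157610 + 2398935817913677 = 408455817543962607, q_14 = 13·866045746863587 + 66514440027540 = 11325109149254171 → 408455817543962607/11325109149254171

36/1
8692/241
742066/20575
24610407/682364
1034379160/28679863
19677814447/545599761
1040830796964/28858745243
47938284482845/1329167760324
48979115279809/1358026505567
2398935817913677/66514440027540
31235144748157610/866045746863587
408455817543962607/11325109149254171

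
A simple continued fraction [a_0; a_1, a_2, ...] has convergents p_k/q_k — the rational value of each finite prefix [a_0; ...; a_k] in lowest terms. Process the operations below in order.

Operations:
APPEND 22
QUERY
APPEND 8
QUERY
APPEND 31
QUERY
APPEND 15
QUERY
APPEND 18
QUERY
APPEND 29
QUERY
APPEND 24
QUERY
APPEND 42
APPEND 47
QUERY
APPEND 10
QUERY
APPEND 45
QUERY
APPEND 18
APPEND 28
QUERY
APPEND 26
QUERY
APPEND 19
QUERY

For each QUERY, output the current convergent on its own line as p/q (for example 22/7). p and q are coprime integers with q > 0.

APPEND 22: p_0 = 22·1 + 0 = 22, q_0 = 22·0 + 1 = 1 → 22/1
APPEND 8: p_1 = 8·22 + 1 = 177, q_1 = 8·1 + 0 = 8 → 177/8
APPEND 31: p_2 = 31·177 + 22 = 5509, q_2 = 31·8 + 1 = 249 → 5509/249
APPEND 15: p_3 = 15·5509 + 177 = 82812, q_3 = 15·249 + 8 = 3743 → 82812/3743
APPEND 18: p_4 = 18·82812 + 5509 = 1496125, q_4 = 18·3743 + 249 = 67623 → 1496125/67623
APPEND 29: p_5 = 29·1496125 + 82812 = 43470437, q_5 = 29·67623 + 3743 = 1964810 → 43470437/1964810
APPEND 24: p_6 = 24·43470437 + 1496125 = 1044786613, q_6 = 24·1964810 + 67623 = 47223063 → 1044786613/47223063
APPEND 42: p_7 = 42·1044786613 + 43470437 = 43924508183, q_7 = 42·47223063 + 1964810 = 1985333456 → 43924508183/1985333456
APPEND 47: p_8 = 47·43924508183 + 1044786613 = 2065496671214, q_8 = 47·1985333456 + 47223063 = 93357895495 → 2065496671214/93357895495
APPEND 10: p_9 = 10·2065496671214 + 43924508183 = 20698891220323, q_9 = 10·93357895495 + 1985333456 = 935564288406 → 20698891220323/935564288406
APPEND 45: p_10 = 45·20698891220323 + 2065496671214 = 933515601585749, q_10 = 45·935564288406 + 93357895495 = 42193750873765 → 933515601585749/42193750873765
APPEND 18: p_11 = 18·933515601585749 + 20698891220323 = 16823979719763805, q_11 = 18·42193750873765 + 935564288406 = 760423080016176 → 16823979719763805/760423080016176
APPEND 28: p_12 = 28·16823979719763805 + 933515601585749 = 472004947754972289, q_12 = 28·760423080016176 + 42193750873765 = 21334039991326693 → 472004947754972289/21334039991326693
APPEND 26: p_13 = 26·472004947754972289 + 16823979719763805 = 12288952621349043319, q_13 = 26·21334039991326693 + 760423080016176 = 555445462854510194 → 12288952621349043319/555445462854510194
APPEND 19: p_14 = 19·12288952621349043319 + 472004947754972289 = 233962104753386795350, q_14 = 19·555445462854510194 + 21334039991326693 = 10574797834227020379 → 233962104753386795350/10574797834227020379

22/1
177/8
5509/249
82812/3743
1496125/67623
43470437/1964810
1044786613/47223063
2065496671214/93357895495
20698891220323/935564288406
933515601585749/42193750873765
472004947754972289/21334039991326693
12288952621349043319/555445462854510194
233962104753386795350/10574797834227020379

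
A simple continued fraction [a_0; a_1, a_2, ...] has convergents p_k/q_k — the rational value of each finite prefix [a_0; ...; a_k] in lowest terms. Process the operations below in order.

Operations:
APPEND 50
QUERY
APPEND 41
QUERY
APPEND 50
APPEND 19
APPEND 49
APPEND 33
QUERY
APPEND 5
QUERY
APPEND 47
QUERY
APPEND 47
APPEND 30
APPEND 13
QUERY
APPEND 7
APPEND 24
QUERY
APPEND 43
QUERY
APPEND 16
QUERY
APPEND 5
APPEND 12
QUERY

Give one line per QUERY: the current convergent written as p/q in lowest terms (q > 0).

APPEND 50: p_0 = 50·1 + 0 = 50, q_0 = 50·0 + 1 = 1 → 50/1
APPEND 41: p_1 = 41·50 + 1 = 2051, q_1 = 41·1 + 0 = 41 → 2051/41
APPEND 50: p_2 = 50·2051 + 50 = 102600, q_2 = 50·41 + 1 = 2051 → 102600/2051
APPEND 19: p_3 = 19·102600 + 2051 = 1951451, q_3 = 19·2051 + 41 = 39010 → 1951451/39010
APPEND 49: p_4 = 49·1951451 + 102600 = 95723699, q_4 = 49·39010 + 2051 = 1913541 → 95723699/1913541
APPEND 33: p_5 = 33·95723699 + 1951451 = 3160833518, q_5 = 33·1913541 + 39010 = 63185863 → 3160833518/63185863
APPEND 5: p_6 = 5·3160833518 + 95723699 = 15899891289, q_6 = 5·63185863 + 1913541 = 317842856 → 15899891289/317842856
APPEND 47: p_7 = 47·15899891289 + 3160833518 = 750455724101, q_7 = 47·317842856 + 63185863 = 15001800095 → 750455724101/15001800095
APPEND 47: p_8 = 47·750455724101 + 15899891289 = 35287318924036, q_8 = 47·15001800095 + 317842856 = 705402447321 → 35287318924036/705402447321
APPEND 30: p_9 = 30·35287318924036 + 750455724101 = 1059370023445181, q_9 = 30·705402447321 + 15001800095 = 21177075219725 → 1059370023445181/21177075219725
APPEND 13: p_10 = 13·1059370023445181 + 35287318924036 = 13807097623711389, q_10 = 13·21177075219725 + 705402447321 = 276007380303746 → 13807097623711389/276007380303746
APPEND 7: p_11 = 7·13807097623711389 + 1059370023445181 = 97709053389424904, q_11 = 7·276007380303746 + 21177075219725 = 1953228737345947 → 97709053389424904/1953228737345947
APPEND 24: p_12 = 24·97709053389424904 + 13807097623711389 = 2358824378969909085, q_12 = 24·1953228737345947 + 276007380303746 = 47153497076606474 → 2358824378969909085/47153497076606474
APPEND 43: p_13 = 43·2358824378969909085 + 97709053389424904 = 101527157349095515559, q_13 = 43·47153497076606474 + 1953228737345947 = 2029553603031424329 → 101527157349095515559/2029553603031424329
APPEND 16: p_14 = 16·101527157349095515559 + 2358824378969909085 = 1626793341964498158029, q_14 = 16·2029553603031424329 + 47153497076606474 = 32520011145579395738 → 1626793341964498158029/32520011145579395738
APPEND 5: p_15 = 5·1626793341964498158029 + 101527157349095515559 = 8235493867171586305704, q_15 = 5·32520011145579395738 + 2029553603031424329 = 164629609330928403019 → 8235493867171586305704/164629609330928403019
APPEND 12: p_16 = 12·8235493867171586305704 + 1626793341964498158029 = 100452719748023533826477, q_16 = 12·164629609330928403019 + 32520011145579395738 = 2008075323116720231966 → 100452719748023533826477/2008075323116720231966

50/1
2051/41
3160833518/63185863
15899891289/317842856
750455724101/15001800095
13807097623711389/276007380303746
2358824378969909085/47153497076606474
101527157349095515559/2029553603031424329
1626793341964498158029/32520011145579395738
100452719748023533826477/2008075323116720231966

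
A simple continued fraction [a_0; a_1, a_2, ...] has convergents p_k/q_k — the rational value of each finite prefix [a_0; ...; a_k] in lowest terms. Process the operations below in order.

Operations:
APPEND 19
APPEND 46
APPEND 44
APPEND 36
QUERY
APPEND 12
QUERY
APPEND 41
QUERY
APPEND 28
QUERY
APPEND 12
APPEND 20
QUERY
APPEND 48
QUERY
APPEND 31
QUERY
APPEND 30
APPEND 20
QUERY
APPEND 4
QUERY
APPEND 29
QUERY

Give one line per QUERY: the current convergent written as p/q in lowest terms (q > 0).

APPEND 19: p_0 = 19·1 + 0 = 19, q_0 = 19·0 + 1 = 1 → 19/1
APPEND 46: p_1 = 46·19 + 1 = 875, q_1 = 46·1 + 0 = 46 → 875/46
APPEND 44: p_2 = 44·875 + 19 = 38519, q_2 = 44·46 + 1 = 2025 → 38519/2025
APPEND 36: p_3 = 36·38519 + 875 = 1387559, q_3 = 36·2025 + 46 = 72946 → 1387559/72946
APPEND 12: p_4 = 12·1387559 + 38519 = 16689227, q_4 = 12·72946 + 2025 = 877377 → 16689227/877377
APPEND 41: p_5 = 41·16689227 + 1387559 = 685645866, q_5 = 41·877377 + 72946 = 36045403 → 685645866/36045403
APPEND 28: p_6 = 28·685645866 + 16689227 = 19214773475, q_6 = 28·36045403 + 877377 = 1010148661 → 19214773475/1010148661
APPEND 12: p_7 = 12·19214773475 + 685645866 = 231262927566, q_7 = 12·1010148661 + 36045403 = 12157829335 → 231262927566/12157829335
APPEND 20: p_8 = 20·231262927566 + 19214773475 = 4644473324795, q_8 = 20·12157829335 + 1010148661 = 244166735361 → 4644473324795/244166735361
APPEND 48: p_9 = 48·4644473324795 + 231262927566 = 223165982517726, q_9 = 48·244166735361 + 12157829335 = 11732161126663 → 223165982517726/11732161126663
APPEND 31: p_10 = 31·223165982517726 + 4644473324795 = 6922789931374301, q_10 = 31·11732161126663 + 244166735361 = 363941161661914 → 6922789931374301/363941161661914
APPEND 30: p_11 = 30·6922789931374301 + 223165982517726 = 207906863923746756, q_11 = 30·363941161661914 + 11732161126663 = 10929967010984083 → 207906863923746756/10929967010984083
APPEND 20: p_12 = 20·207906863923746756 + 6922789931374301 = 4165060068406309421, q_12 = 20·10929967010984083 + 363941161661914 = 218963281381343574 → 4165060068406309421/218963281381343574
APPEND 4: p_13 = 4·4165060068406309421 + 207906863923746756 = 16868147137548984440, q_13 = 4·218963281381343574 + 10929967010984083 = 886783092536358379 → 16868147137548984440/886783092536358379
APPEND 29: p_14 = 29·16868147137548984440 + 4165060068406309421 = 493341327057326858181, q_14 = 29·886783092536358379 + 218963281381343574 = 25935672964935736565 → 493341327057326858181/25935672964935736565

1387559/72946
16689227/877377
685645866/36045403
19214773475/1010148661
4644473324795/244166735361
223165982517726/11732161126663
6922789931374301/363941161661914
4165060068406309421/218963281381343574
16868147137548984440/886783092536358379
493341327057326858181/25935672964935736565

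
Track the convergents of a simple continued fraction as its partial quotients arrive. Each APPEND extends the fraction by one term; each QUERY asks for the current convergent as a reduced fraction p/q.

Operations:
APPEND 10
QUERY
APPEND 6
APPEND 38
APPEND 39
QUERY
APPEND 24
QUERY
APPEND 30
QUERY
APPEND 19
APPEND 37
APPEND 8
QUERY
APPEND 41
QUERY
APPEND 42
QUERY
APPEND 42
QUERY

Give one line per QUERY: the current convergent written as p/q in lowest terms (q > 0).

10/1
90853/8937
2182800/214717
65574853/6450447
371211785903/36515246946
15265928682135/1501674184003
641540216435573/63106830975072
26959955018976201/2651988575137027

APPEND 10: p_0 = 10·1 + 0 = 10, q_0 = 10·0 + 1 = 1 → 10/1
APPEND 6: p_1 = 6·10 + 1 = 61, q_1 = 6·1 + 0 = 6 → 61/6
APPEND 38: p_2 = 38·61 + 10 = 2328, q_2 = 38·6 + 1 = 229 → 2328/229
APPEND 39: p_3 = 39·2328 + 61 = 90853, q_3 = 39·229 + 6 = 8937 → 90853/8937
APPEND 24: p_4 = 24·90853 + 2328 = 2182800, q_4 = 24·8937 + 229 = 214717 → 2182800/214717
APPEND 30: p_5 = 30·2182800 + 90853 = 65574853, q_5 = 30·214717 + 8937 = 6450447 → 65574853/6450447
APPEND 19: p_6 = 19·65574853 + 2182800 = 1248105007, q_6 = 19·6450447 + 214717 = 122773210 → 1248105007/122773210
APPEND 37: p_7 = 37·1248105007 + 65574853 = 46245460112, q_7 = 37·122773210 + 6450447 = 4549059217 → 46245460112/4549059217
APPEND 8: p_8 = 8·46245460112 + 1248105007 = 371211785903, q_8 = 8·4549059217 + 122773210 = 36515246946 → 371211785903/36515246946
APPEND 41: p_9 = 41·371211785903 + 46245460112 = 15265928682135, q_9 = 41·36515246946 + 4549059217 = 1501674184003 → 15265928682135/1501674184003
APPEND 42: p_10 = 42·15265928682135 + 371211785903 = 641540216435573, q_10 = 42·1501674184003 + 36515246946 = 63106830975072 → 641540216435573/63106830975072
APPEND 42: p_11 = 42·641540216435573 + 15265928682135 = 26959955018976201, q_11 = 42·63106830975072 + 1501674184003 = 2651988575137027 → 26959955018976201/2651988575137027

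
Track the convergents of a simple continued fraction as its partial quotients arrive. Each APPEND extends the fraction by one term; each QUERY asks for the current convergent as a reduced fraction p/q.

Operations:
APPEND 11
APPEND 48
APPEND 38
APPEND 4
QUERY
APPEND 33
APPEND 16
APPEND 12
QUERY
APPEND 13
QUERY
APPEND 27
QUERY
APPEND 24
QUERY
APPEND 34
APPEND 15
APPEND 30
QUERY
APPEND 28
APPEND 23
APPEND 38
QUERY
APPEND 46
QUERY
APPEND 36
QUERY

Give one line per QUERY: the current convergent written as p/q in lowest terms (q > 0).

80981/7348
520621570/47239813
6811241167/618033861
184424133079/16734154060
4432990435063/402237731301
68191640328326561/6187527607189624
1675270991791501359568/152009622606598990837
77106501394983742379667/6996438328483530017335
2777509321211206227027580/252023789448013679614897

APPEND 11: p_0 = 11·1 + 0 = 11, q_0 = 11·0 + 1 = 1 → 11/1
APPEND 48: p_1 = 48·11 + 1 = 529, q_1 = 48·1 + 0 = 48 → 529/48
APPEND 38: p_2 = 38·529 + 11 = 20113, q_2 = 38·48 + 1 = 1825 → 20113/1825
APPEND 4: p_3 = 4·20113 + 529 = 80981, q_3 = 4·1825 + 48 = 7348 → 80981/7348
APPEND 33: p_4 = 33·80981 + 20113 = 2692486, q_4 = 33·7348 + 1825 = 244309 → 2692486/244309
APPEND 16: p_5 = 16·2692486 + 80981 = 43160757, q_5 = 16·244309 + 7348 = 3916292 → 43160757/3916292
APPEND 12: p_6 = 12·43160757 + 2692486 = 520621570, q_6 = 12·3916292 + 244309 = 47239813 → 520621570/47239813
APPEND 13: p_7 = 13·520621570 + 43160757 = 6811241167, q_7 = 13·47239813 + 3916292 = 618033861 → 6811241167/618033861
APPEND 27: p_8 = 27·6811241167 + 520621570 = 184424133079, q_8 = 27·618033861 + 47239813 = 16734154060 → 184424133079/16734154060
APPEND 24: p_9 = 24·184424133079 + 6811241167 = 4432990435063, q_9 = 24·16734154060 + 618033861 = 402237731301 → 4432990435063/402237731301
APPEND 34: p_10 = 34·4432990435063 + 184424133079 = 150906098925221, q_10 = 34·402237731301 + 16734154060 = 13692817018294 → 150906098925221/13692817018294
APPEND 15: p_11 = 15·150906098925221 + 4432990435063 = 2268024474313378, q_11 = 15·13692817018294 + 402237731301 = 205794493005711 → 2268024474313378/205794493005711
APPEND 30: p_12 = 30·2268024474313378 + 150906098925221 = 68191640328326561, q_12 = 30·205794493005711 + 13692817018294 = 6187527607189624 → 68191640328326561/6187527607189624
APPEND 28: p_13 = 28·68191640328326561 + 2268024474313378 = 1911633953667457086, q_13 = 28·6187527607189624 + 205794493005711 = 173456567494315183 → 1911633953667457086/173456567494315183
APPEND 23: p_14 = 23·1911633953667457086 + 68191640328326561 = 44035772574679839539, q_14 = 23·173456567494315183 + 6187527607189624 = 3995688579976438833 → 44035772574679839539/3995688579976438833
APPEND 38: p_15 = 38·44035772574679839539 + 1911633953667457086 = 1675270991791501359568, q_15 = 38·3995688579976438833 + 173456567494315183 = 152009622606598990837 → 1675270991791501359568/152009622606598990837
APPEND 46: p_16 = 46·1675270991791501359568 + 44035772574679839539 = 77106501394983742379667, q_16 = 46·152009622606598990837 + 3995688579976438833 = 6996438328483530017335 → 77106501394983742379667/6996438328483530017335
APPEND 36: p_17 = 36·77106501394983742379667 + 1675270991791501359568 = 2777509321211206227027580, q_17 = 36·6996438328483530017335 + 152009622606598990837 = 252023789448013679614897 → 2777509321211206227027580/252023789448013679614897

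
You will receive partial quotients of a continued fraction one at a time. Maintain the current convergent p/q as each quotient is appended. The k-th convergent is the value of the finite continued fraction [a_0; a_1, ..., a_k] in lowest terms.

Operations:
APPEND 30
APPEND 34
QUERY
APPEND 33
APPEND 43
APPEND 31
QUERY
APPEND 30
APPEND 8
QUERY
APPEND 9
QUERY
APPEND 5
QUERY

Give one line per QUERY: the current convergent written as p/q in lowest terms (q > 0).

APPEND 30: p_0 = 30·1 + 0 = 30, q_0 = 30·0 + 1 = 1 → 30/1
APPEND 34: p_1 = 34·30 + 1 = 1021, q_1 = 34·1 + 0 = 34 → 1021/34
APPEND 33: p_2 = 33·1021 + 30 = 33723, q_2 = 33·34 + 1 = 1123 → 33723/1123
APPEND 43: p_3 = 43·33723 + 1021 = 1451110, q_3 = 43·1123 + 34 = 48323 → 1451110/48323
APPEND 31: p_4 = 31·1451110 + 33723 = 45018133, q_4 = 31·48323 + 1123 = 1499136 → 45018133/1499136
APPEND 30: p_5 = 30·45018133 + 1451110 = 1351995100, q_5 = 30·1499136 + 48323 = 45022403 → 1351995100/45022403
APPEND 8: p_6 = 8·1351995100 + 45018133 = 10860978933, q_6 = 8·45022403 + 1499136 = 361678360 → 10860978933/361678360
APPEND 9: p_7 = 9·10860978933 + 1351995100 = 99100805497, q_7 = 9·361678360 + 45022403 = 3300127643 → 99100805497/3300127643
APPEND 5: p_8 = 5·99100805497 + 10860978933 = 506365006418, q_8 = 5·3300127643 + 361678360 = 16862316575 → 506365006418/16862316575

1021/34
45018133/1499136
10860978933/361678360
99100805497/3300127643
506365006418/16862316575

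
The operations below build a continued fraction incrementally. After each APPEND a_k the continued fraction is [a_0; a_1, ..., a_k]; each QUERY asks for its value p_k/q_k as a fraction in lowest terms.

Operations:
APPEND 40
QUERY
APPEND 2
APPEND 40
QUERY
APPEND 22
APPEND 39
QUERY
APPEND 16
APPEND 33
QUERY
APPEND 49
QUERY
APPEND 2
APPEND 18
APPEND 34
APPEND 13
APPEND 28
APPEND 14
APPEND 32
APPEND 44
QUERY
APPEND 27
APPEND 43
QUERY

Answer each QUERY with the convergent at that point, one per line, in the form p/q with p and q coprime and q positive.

40/1
3280/81
2820679/69657
1494523144/36907425
73276837161/1809580121
676087828782534663425/16696068531545095558
786274311352743959996954/19417136691513186922695

APPEND 40: p_0 = 40·1 + 0 = 40, q_0 = 40·0 + 1 = 1 → 40/1
APPEND 2: p_1 = 2·40 + 1 = 81, q_1 = 2·1 + 0 = 2 → 81/2
APPEND 40: p_2 = 40·81 + 40 = 3280, q_2 = 40·2 + 1 = 81 → 3280/81
APPEND 22: p_3 = 22·3280 + 81 = 72241, q_3 = 22·81 + 2 = 1784 → 72241/1784
APPEND 39: p_4 = 39·72241 + 3280 = 2820679, q_4 = 39·1784 + 81 = 69657 → 2820679/69657
APPEND 16: p_5 = 16·2820679 + 72241 = 45203105, q_5 = 16·69657 + 1784 = 1116296 → 45203105/1116296
APPEND 33: p_6 = 33·45203105 + 2820679 = 1494523144, q_6 = 33·1116296 + 69657 = 36907425 → 1494523144/36907425
APPEND 49: p_7 = 49·1494523144 + 45203105 = 73276837161, q_7 = 49·36907425 + 1116296 = 1809580121 → 73276837161/1809580121
APPEND 2: p_8 = 2·73276837161 + 1494523144 = 148048197466, q_8 = 2·1809580121 + 36907425 = 3656067667 → 148048197466/3656067667
APPEND 18: p_9 = 18·148048197466 + 73276837161 = 2738144391549, q_9 = 18·3656067667 + 1809580121 = 67618798127 → 2738144391549/67618798127
APPEND 34: p_10 = 34·2738144391549 + 148048197466 = 93244957510132, q_10 = 34·67618798127 + 3656067667 = 2302695203985 → 93244957510132/2302695203985
APPEND 13: p_11 = 13·93244957510132 + 2738144391549 = 1214922592023265, q_11 = 13·2302695203985 + 67618798127 = 30002656449932 → 1214922592023265/30002656449932
APPEND 28: p_12 = 28·1214922592023265 + 93244957510132 = 34111077534161552, q_12 = 28·30002656449932 + 2302695203985 = 842377075802081 → 34111077534161552/842377075802081
APPEND 14: p_13 = 14·34111077534161552 + 1214922592023265 = 478770008070284993, q_13 = 14·842377075802081 + 30002656449932 = 11823281717679066 → 478770008070284993/11823281717679066
APPEND 32: p_14 = 32·478770008070284993 + 34111077534161552 = 15354751335783281328, q_14 = 32·11823281717679066 + 842377075802081 = 379187392041532193 → 15354751335783281328/379187392041532193
APPEND 44: p_15 = 44·15354751335783281328 + 478770008070284993 = 676087828782534663425, q_15 = 44·379187392041532193 + 11823281717679066 = 16696068531545095558 → 676087828782534663425/16696068531545095558
APPEND 27: p_16 = 27·676087828782534663425 + 15354751335783281328 = 18269726128464219193803, q_16 = 27·16696068531545095558 + 379187392041532193 = 451173037743759112259 → 18269726128464219193803/451173037743759112259
APPEND 43: p_17 = 43·18269726128464219193803 + 676087828782534663425 = 786274311352743959996954, q_17 = 43·451173037743759112259 + 16696068531545095558 = 19417136691513186922695 → 786274311352743959996954/19417136691513186922695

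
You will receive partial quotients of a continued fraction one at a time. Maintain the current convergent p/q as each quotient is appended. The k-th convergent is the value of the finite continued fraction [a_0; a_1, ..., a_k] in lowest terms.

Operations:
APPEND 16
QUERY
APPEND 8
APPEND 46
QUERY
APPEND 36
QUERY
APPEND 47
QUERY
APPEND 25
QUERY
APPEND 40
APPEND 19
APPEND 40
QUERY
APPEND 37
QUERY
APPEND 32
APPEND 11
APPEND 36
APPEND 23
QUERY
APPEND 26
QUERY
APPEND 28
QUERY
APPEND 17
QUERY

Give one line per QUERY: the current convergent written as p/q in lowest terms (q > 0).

16/1
5950/369
214329/13292
10079413/625093
252199654/15640617
7694715887213/477201701933
284896603272422/17668377357825
83651316284481160652/5187787448556265211
2178566860924408056793/135107758239077253387
61083523422167906750856/3788205018142719360047
1040598465037778822821345/64534593066665306374186

APPEND 16: p_0 = 16·1 + 0 = 16, q_0 = 16·0 + 1 = 1 → 16/1
APPEND 8: p_1 = 8·16 + 1 = 129, q_1 = 8·1 + 0 = 8 → 129/8
APPEND 46: p_2 = 46·129 + 16 = 5950, q_2 = 46·8 + 1 = 369 → 5950/369
APPEND 36: p_3 = 36·5950 + 129 = 214329, q_3 = 36·369 + 8 = 13292 → 214329/13292
APPEND 47: p_4 = 47·214329 + 5950 = 10079413, q_4 = 47·13292 + 369 = 625093 → 10079413/625093
APPEND 25: p_5 = 25·10079413 + 214329 = 252199654, q_5 = 25·625093 + 13292 = 15640617 → 252199654/15640617
APPEND 40: p_6 = 40·252199654 + 10079413 = 10098065573, q_6 = 40·15640617 + 625093 = 626249773 → 10098065573/626249773
APPEND 19: p_7 = 19·10098065573 + 252199654 = 192115445541, q_7 = 19·626249773 + 15640617 = 11914386304 → 192115445541/11914386304
APPEND 40: p_8 = 40·192115445541 + 10098065573 = 7694715887213, q_8 = 40·11914386304 + 626249773 = 477201701933 → 7694715887213/477201701933
APPEND 37: p_9 = 37·7694715887213 + 192115445541 = 284896603272422, q_9 = 37·477201701933 + 11914386304 = 17668377357825 → 284896603272422/17668377357825
APPEND 32: p_10 = 32·284896603272422 + 7694715887213 = 9124386020604717, q_10 = 32·17668377357825 + 477201701933 = 565865277152333 → 9124386020604717/565865277152333
APPEND 11: p_11 = 11·9124386020604717 + 284896603272422 = 100653142829924309, q_11 = 11·565865277152333 + 17668377357825 = 6242186426033488 → 100653142829924309/6242186426033488
APPEND 36: p_12 = 36·100653142829924309 + 9124386020604717 = 3632637527897879841, q_12 = 36·6242186426033488 + 565865277152333 = 225284576614357901 → 3632637527897879841/225284576614357901
APPEND 23: p_13 = 23·3632637527897879841 + 100653142829924309 = 83651316284481160652, q_13 = 23·225284576614357901 + 6242186426033488 = 5187787448556265211 → 83651316284481160652/5187787448556265211
APPEND 26: p_14 = 26·83651316284481160652 + 3632637527897879841 = 2178566860924408056793, q_14 = 26·5187787448556265211 + 225284576614357901 = 135107758239077253387 → 2178566860924408056793/135107758239077253387
APPEND 28: p_15 = 28·2178566860924408056793 + 83651316284481160652 = 61083523422167906750856, q_15 = 28·135107758239077253387 + 5187787448556265211 = 3788205018142719360047 → 61083523422167906750856/3788205018142719360047
APPEND 17: p_16 = 17·61083523422167906750856 + 2178566860924408056793 = 1040598465037778822821345, q_16 = 17·3788205018142719360047 + 135107758239077253387 = 64534593066665306374186 → 1040598465037778822821345/64534593066665306374186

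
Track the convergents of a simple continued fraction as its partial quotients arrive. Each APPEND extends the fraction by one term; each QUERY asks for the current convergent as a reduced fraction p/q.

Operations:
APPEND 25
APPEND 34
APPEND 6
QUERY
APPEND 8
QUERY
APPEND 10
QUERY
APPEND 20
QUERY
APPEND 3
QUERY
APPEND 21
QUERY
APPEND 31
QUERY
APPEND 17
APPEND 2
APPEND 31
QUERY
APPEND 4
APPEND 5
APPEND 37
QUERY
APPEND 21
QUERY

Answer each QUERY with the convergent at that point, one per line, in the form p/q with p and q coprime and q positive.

5131/205
41899/1674
424121/16945
8524319/340574
25997078/1038667
554462957/22152581
17214348745/687768678
19005143483281/759316695759
14955288730992415/597511954241691
314463189419649561/12563817270730910

APPEND 25: p_0 = 25·1 + 0 = 25, q_0 = 25·0 + 1 = 1 → 25/1
APPEND 34: p_1 = 34·25 + 1 = 851, q_1 = 34·1 + 0 = 34 → 851/34
APPEND 6: p_2 = 6·851 + 25 = 5131, q_2 = 6·34 + 1 = 205 → 5131/205
APPEND 8: p_3 = 8·5131 + 851 = 41899, q_3 = 8·205 + 34 = 1674 → 41899/1674
APPEND 10: p_4 = 10·41899 + 5131 = 424121, q_4 = 10·1674 + 205 = 16945 → 424121/16945
APPEND 20: p_5 = 20·424121 + 41899 = 8524319, q_5 = 20·16945 + 1674 = 340574 → 8524319/340574
APPEND 3: p_6 = 3·8524319 + 424121 = 25997078, q_6 = 3·340574 + 16945 = 1038667 → 25997078/1038667
APPEND 21: p_7 = 21·25997078 + 8524319 = 554462957, q_7 = 21·1038667 + 340574 = 22152581 → 554462957/22152581
APPEND 31: p_8 = 31·554462957 + 25997078 = 17214348745, q_8 = 31·22152581 + 1038667 = 687768678 → 17214348745/687768678
APPEND 17: p_9 = 17·17214348745 + 554462957 = 293198391622, q_9 = 17·687768678 + 22152581 = 11714220107 → 293198391622/11714220107
APPEND 2: p_10 = 2·293198391622 + 17214348745 = 603611131989, q_10 = 2·11714220107 + 687768678 = 24116208892 → 603611131989/24116208892
APPEND 31: p_11 = 31·603611131989 + 293198391622 = 19005143483281, q_11 = 31·24116208892 + 11714220107 = 759316695759 → 19005143483281/759316695759
APPEND 4: p_12 = 4·19005143483281 + 603611131989 = 76624185065113, q_12 = 4·759316695759 + 24116208892 = 3061382991928 → 76624185065113/3061382991928
APPEND 5: p_13 = 5·76624185065113 + 19005143483281 = 402126068808846, q_13 = 5·3061382991928 + 759316695759 = 16066231655399 → 402126068808846/16066231655399
APPEND 37: p_14 = 37·402126068808846 + 76624185065113 = 14955288730992415, q_14 = 37·16066231655399 + 3061382991928 = 597511954241691 → 14955288730992415/597511954241691
APPEND 21: p_15 = 21·14955288730992415 + 402126068808846 = 314463189419649561, q_15 = 21·597511954241691 + 16066231655399 = 12563817270730910 → 314463189419649561/12563817270730910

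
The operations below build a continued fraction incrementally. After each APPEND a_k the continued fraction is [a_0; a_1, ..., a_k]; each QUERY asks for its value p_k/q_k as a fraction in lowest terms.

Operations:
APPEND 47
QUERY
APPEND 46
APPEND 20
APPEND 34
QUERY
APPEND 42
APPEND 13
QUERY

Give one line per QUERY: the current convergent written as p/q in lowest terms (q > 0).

47/1
1474601/31360
807169738/17165893

APPEND 47: p_0 = 47·1 + 0 = 47, q_0 = 47·0 + 1 = 1 → 47/1
APPEND 46: p_1 = 46·47 + 1 = 2163, q_1 = 46·1 + 0 = 46 → 2163/46
APPEND 20: p_2 = 20·2163 + 47 = 43307, q_2 = 20·46 + 1 = 921 → 43307/921
APPEND 34: p_3 = 34·43307 + 2163 = 1474601, q_3 = 34·921 + 46 = 31360 → 1474601/31360
APPEND 42: p_4 = 42·1474601 + 43307 = 61976549, q_4 = 42·31360 + 921 = 1318041 → 61976549/1318041
APPEND 13: p_5 = 13·61976549 + 1474601 = 807169738, q_5 = 13·1318041 + 31360 = 17165893 → 807169738/17165893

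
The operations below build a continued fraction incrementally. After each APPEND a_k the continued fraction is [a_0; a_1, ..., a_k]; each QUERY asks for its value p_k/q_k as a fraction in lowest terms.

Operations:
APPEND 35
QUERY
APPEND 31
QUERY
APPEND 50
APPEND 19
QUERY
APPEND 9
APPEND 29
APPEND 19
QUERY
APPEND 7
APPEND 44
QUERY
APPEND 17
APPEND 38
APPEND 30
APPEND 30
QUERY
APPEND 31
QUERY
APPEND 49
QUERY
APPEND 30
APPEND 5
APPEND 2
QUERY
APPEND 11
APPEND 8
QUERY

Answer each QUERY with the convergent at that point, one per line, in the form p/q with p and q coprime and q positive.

35/1
1086/31
1033451/29500
5183813057/147972652
1613781189201/46065604544
942824736191413825/26913060917012132
29258959462951122318/835200995654533943
1434631838420796407407/40951761847989175339
476619618909796869604622/13605172144484606085921
44153351702162761499851734/1260363457211327046814201

APPEND 35: p_0 = 35·1 + 0 = 35, q_0 = 35·0 + 1 = 1 → 35/1
APPEND 31: p_1 = 31·35 + 1 = 1086, q_1 = 31·1 + 0 = 31 → 1086/31
APPEND 50: p_2 = 50·1086 + 35 = 54335, q_2 = 50·31 + 1 = 1551 → 54335/1551
APPEND 19: p_3 = 19·54335 + 1086 = 1033451, q_3 = 19·1551 + 31 = 29500 → 1033451/29500
APPEND 9: p_4 = 9·1033451 + 54335 = 9355394, q_4 = 9·29500 + 1551 = 267051 → 9355394/267051
APPEND 29: p_5 = 29·9355394 + 1033451 = 272339877, q_5 = 29·267051 + 29500 = 7773979 → 272339877/7773979
APPEND 19: p_6 = 19·272339877 + 9355394 = 5183813057, q_6 = 19·7773979 + 267051 = 147972652 → 5183813057/147972652
APPEND 7: p_7 = 7·5183813057 + 272339877 = 36559031276, q_7 = 7·147972652 + 7773979 = 1043582543 → 36559031276/1043582543
APPEND 44: p_8 = 44·36559031276 + 5183813057 = 1613781189201, q_8 = 44·1043582543 + 147972652 = 46065604544 → 1613781189201/46065604544
APPEND 17: p_9 = 17·1613781189201 + 36559031276 = 27470839247693, q_9 = 17·46065604544 + 1043582543 = 784158859791 → 27470839247693/784158859791
APPEND 38: p_10 = 38·27470839247693 + 1613781189201 = 1045505672601535, q_10 = 38·784158859791 + 46065604544 = 29844102276602 → 1045505672601535/29844102276602
APPEND 30: p_11 = 30·1045505672601535 + 27470839247693 = 31392641017293743, q_11 = 30·29844102276602 + 784158859791 = 896107227157851 → 31392641017293743/896107227157851
APPEND 30: p_12 = 30·31392641017293743 + 1045505672601535 = 942824736191413825, q_12 = 30·896107227157851 + 29844102276602 = 26913060917012132 → 942824736191413825/26913060917012132
APPEND 31: p_13 = 31·942824736191413825 + 31392641017293743 = 29258959462951122318, q_13 = 31·26913060917012132 + 896107227157851 = 835200995654533943 → 29258959462951122318/835200995654533943
APPEND 49: p_14 = 49·29258959462951122318 + 942824736191413825 = 1434631838420796407407, q_14 = 49·835200995654533943 + 26913060917012132 = 40951761847989175339 → 1434631838420796407407/40951761847989175339
APPEND 30: p_15 = 30·1434631838420796407407 + 29258959462951122318 = 43068214112086843344528, q_15 = 30·40951761847989175339 + 835200995654533943 = 1229388056435329794113 → 43068214112086843344528/1229388056435329794113
APPEND 5: p_16 = 5·43068214112086843344528 + 1434631838420796407407 = 216775702398855013130047, q_16 = 5·1229388056435329794113 + 40951761847989175339 = 6187892044024638145904 → 216775702398855013130047/6187892044024638145904
APPEND 2: p_17 = 2·216775702398855013130047 + 43068214112086843344528 = 476619618909796869604622, q_17 = 2·6187892044024638145904 + 1229388056435329794113 = 13605172144484606085921 → 476619618909796869604622/13605172144484606085921
APPEND 11: p_18 = 11·476619618909796869604622 + 216775702398855013130047 = 5459591510406620578780889, q_18 = 11·13605172144484606085921 + 6187892044024638145904 = 155844785633355305091035 → 5459591510406620578780889/155844785633355305091035
APPEND 8: p_19 = 8·5459591510406620578780889 + 476619618909796869604622 = 44153351702162761499851734, q_19 = 8·155844785633355305091035 + 13605172144484606085921 = 1260363457211327046814201 → 44153351702162761499851734/1260363457211327046814201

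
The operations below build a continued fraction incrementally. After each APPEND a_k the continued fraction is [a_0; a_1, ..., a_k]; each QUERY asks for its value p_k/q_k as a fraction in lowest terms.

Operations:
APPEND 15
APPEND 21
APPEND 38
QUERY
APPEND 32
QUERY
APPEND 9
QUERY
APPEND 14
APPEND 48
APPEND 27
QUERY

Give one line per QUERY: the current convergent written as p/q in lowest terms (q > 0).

12023/799
385052/25589
3477491/231100
63737586279/4235742433

APPEND 15: p_0 = 15·1 + 0 = 15, q_0 = 15·0 + 1 = 1 → 15/1
APPEND 21: p_1 = 21·15 + 1 = 316, q_1 = 21·1 + 0 = 21 → 316/21
APPEND 38: p_2 = 38·316 + 15 = 12023, q_2 = 38·21 + 1 = 799 → 12023/799
APPEND 32: p_3 = 32·12023 + 316 = 385052, q_3 = 32·799 + 21 = 25589 → 385052/25589
APPEND 9: p_4 = 9·385052 + 12023 = 3477491, q_4 = 9·25589 + 799 = 231100 → 3477491/231100
APPEND 14: p_5 = 14·3477491 + 385052 = 49069926, q_5 = 14·231100 + 25589 = 3260989 → 49069926/3260989
APPEND 48: p_6 = 48·49069926 + 3477491 = 2358833939, q_6 = 48·3260989 + 231100 = 156758572 → 2358833939/156758572
APPEND 27: p_7 = 27·2358833939 + 49069926 = 63737586279, q_7 = 27·156758572 + 3260989 = 4235742433 → 63737586279/4235742433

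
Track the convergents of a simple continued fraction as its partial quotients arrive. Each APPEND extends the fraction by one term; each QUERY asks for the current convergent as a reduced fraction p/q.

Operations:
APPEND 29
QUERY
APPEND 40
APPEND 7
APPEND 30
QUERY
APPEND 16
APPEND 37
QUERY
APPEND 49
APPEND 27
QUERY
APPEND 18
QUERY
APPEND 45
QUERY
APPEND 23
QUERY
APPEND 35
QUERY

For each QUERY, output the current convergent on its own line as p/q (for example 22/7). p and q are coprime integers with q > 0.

APPEND 29: p_0 = 29·1 + 0 = 29, q_0 = 29·0 + 1 = 1 → 29/1
APPEND 40: p_1 = 40·29 + 1 = 1161, q_1 = 40·1 + 0 = 40 → 1161/40
APPEND 7: p_2 = 7·1161 + 29 = 8156, q_2 = 7·40 + 1 = 281 → 8156/281
APPEND 30: p_3 = 30·8156 + 1161 = 245841, q_3 = 30·281 + 40 = 8470 → 245841/8470
APPEND 16: p_4 = 16·245841 + 8156 = 3941612, q_4 = 16·8470 + 281 = 135801 → 3941612/135801
APPEND 37: p_5 = 37·3941612 + 245841 = 146085485, q_5 = 37·135801 + 8470 = 5033107 → 146085485/5033107
APPEND 49: p_6 = 49·146085485 + 3941612 = 7162130377, q_6 = 49·5033107 + 135801 = 246758044 → 7162130377/246758044
APPEND 27: p_7 = 27·7162130377 + 146085485 = 193523605664, q_7 = 27·246758044 + 5033107 = 6667500295 → 193523605664/6667500295
APPEND 18: p_8 = 18·193523605664 + 7162130377 = 3490587032329, q_8 = 18·6667500295 + 246758044 = 120261763354 → 3490587032329/120261763354
APPEND 45: p_9 = 45·3490587032329 + 193523605664 = 157269940060469, q_9 = 45·120261763354 + 6667500295 = 5418446851225 → 157269940060469/5418446851225
APPEND 23: p_10 = 23·157269940060469 + 3490587032329 = 3620699208423116, q_10 = 23·5418446851225 + 120261763354 = 124744539341529 → 3620699208423116/124744539341529
APPEND 35: p_11 = 35·3620699208423116 + 157269940060469 = 126881742234869529, q_11 = 35·124744539341529 + 5418446851225 = 4371477323804740 → 126881742234869529/4371477323804740

29/1
245841/8470
146085485/5033107
193523605664/6667500295
3490587032329/120261763354
157269940060469/5418446851225
3620699208423116/124744539341529
126881742234869529/4371477323804740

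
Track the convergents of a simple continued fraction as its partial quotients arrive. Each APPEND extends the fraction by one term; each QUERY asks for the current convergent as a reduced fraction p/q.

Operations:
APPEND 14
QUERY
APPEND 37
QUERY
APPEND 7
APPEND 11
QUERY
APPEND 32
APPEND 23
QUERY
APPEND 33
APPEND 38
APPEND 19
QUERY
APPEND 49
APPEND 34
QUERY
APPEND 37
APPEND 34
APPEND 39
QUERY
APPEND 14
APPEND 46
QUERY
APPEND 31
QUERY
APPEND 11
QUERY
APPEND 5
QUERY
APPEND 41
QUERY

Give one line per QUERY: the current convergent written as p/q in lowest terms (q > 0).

APPEND 14: p_0 = 14·1 + 0 = 14, q_0 = 14·0 + 1 = 1 → 14/1
APPEND 37: p_1 = 37·14 + 1 = 519, q_1 = 37·1 + 0 = 37 → 519/37
APPEND 7: p_2 = 7·519 + 14 = 3647, q_2 = 7·37 + 1 = 260 → 3647/260
APPEND 11: p_3 = 11·3647 + 519 = 40636, q_3 = 11·260 + 37 = 2897 → 40636/2897
APPEND 32: p_4 = 32·40636 + 3647 = 1303999, q_4 = 32·2897 + 260 = 92964 → 1303999/92964
APPEND 23: p_5 = 23·1303999 + 40636 = 30032613, q_5 = 23·92964 + 2897 = 2141069 → 30032613/2141069
APPEND 33: p_6 = 33·30032613 + 1303999 = 992380228, q_6 = 33·2141069 + 92964 = 70748241 → 992380228/70748241
APPEND 38: p_7 = 38·992380228 + 30032613 = 37740481277, q_7 = 38·70748241 + 2141069 = 2690574227 → 37740481277/2690574227
APPEND 19: p_8 = 19·37740481277 + 992380228 = 718061524491, q_8 = 19·2690574227 + 70748241 = 51191658554 → 718061524491/51191658554
APPEND 49: p_9 = 49·718061524491 + 37740481277 = 35222755181336, q_9 = 49·51191658554 + 2690574227 = 2511081843373 → 35222755181336/2511081843373
APPEND 34: p_10 = 34·35222755181336 + 718061524491 = 1198291737689915, q_10 = 34·2511081843373 + 51191658554 = 85427974333236 → 1198291737689915/85427974333236
APPEND 37: p_11 = 37·1198291737689915 + 35222755181336 = 44372017049708191, q_11 = 37·85427974333236 + 2511081843373 = 3163346132173105 → 44372017049708191/3163346132173105
APPEND 34: p_12 = 34·44372017049708191 + 1198291737689915 = 1509846871427768409, q_12 = 34·3163346132173105 + 85427974333236 = 107639196468218806 → 1509846871427768409/107639196468218806
APPEND 39: p_13 = 39·1509846871427768409 + 44372017049708191 = 58928400002732676142, q_13 = 39·107639196468218806 + 3163346132173105 = 4201092008392706539 → 58928400002732676142/4201092008392706539
APPEND 14: p_14 = 14·58928400002732676142 + 1509846871427768409 = 826507446909685234397, q_14 = 14·4201092008392706539 + 107639196468218806 = 58922927313966110352 → 826507446909685234397/58922927313966110352
APPEND 46: p_15 = 46·826507446909685234397 + 58928400002732676142 = 38078270957848253458404, q_15 = 46·58922927313966110352 + 4201092008392706539 = 2714655748450833782731 → 38078270957848253458404/2714655748450833782731
APPEND 31: p_16 = 31·38078270957848253458404 + 826507446909685234397 = 1181252907140205542444921, q_16 = 31·2714655748450833782731 + 58922927313966110352 = 84213251129289813375013 → 1181252907140205542444921/84213251129289813375013
APPEND 11: p_17 = 11·1181252907140205542444921 + 38078270957848253458404 = 13031860249500109220352535, q_17 = 11·84213251129289813375013 + 2714655748450833782731 = 929060418170638780907874 → 13031860249500109220352535/929060418170638780907874
APPEND 5: p_18 = 5·13031860249500109220352535 + 1181252907140205542444921 = 66340554154640751644207596, q_18 = 5·929060418170638780907874 + 84213251129289813375013 = 4729515341982483717914383 → 66340554154640751644207596/4729515341982483717914383
APPEND 41: p_19 = 41·66340554154640751644207596 + 13031860249500109220352535 = 2732994580589770926632863971, q_19 = 41·4729515341982483717914383 + 929060418170638780907874 = 194839189439452471215397577 → 2732994580589770926632863971/194839189439452471215397577

14/1
519/37
40636/2897
30032613/2141069
718061524491/51191658554
1198291737689915/85427974333236
58928400002732676142/4201092008392706539
38078270957848253458404/2714655748450833782731
1181252907140205542444921/84213251129289813375013
13031860249500109220352535/929060418170638780907874
66340554154640751644207596/4729515341982483717914383
2732994580589770926632863971/194839189439452471215397577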